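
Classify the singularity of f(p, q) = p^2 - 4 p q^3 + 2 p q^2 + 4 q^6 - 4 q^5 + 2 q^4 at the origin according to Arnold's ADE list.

The Hessian of f at 0 is [[2, 0], [0, 0]] with rank 1, so corank 1. A Groebner basis of the Jacobian ideal J(f) in C{p,q} is {p^2, p*q, p + q^2}; counting standard monomials gives mu = 3. Corank 1: A-series; mu = 3 gives A_3.

A_{3}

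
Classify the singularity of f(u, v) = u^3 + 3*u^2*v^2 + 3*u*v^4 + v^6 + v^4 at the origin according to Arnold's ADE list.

E_{6}

The Hessian of f at 0 is [[0, 0], [0, 0]] with rank 0, so corank 2. A Groebner basis of the Jacobian ideal J(f) in C{u,v} is {u^3, u^2*v, u^2/2 + u*v^2, v^3}; counting standard monomials gives mu = 6. Corank 2; j^3 = u^3 is a perfect cube, so E-series; the 4-jet and mu = 6 give E_6.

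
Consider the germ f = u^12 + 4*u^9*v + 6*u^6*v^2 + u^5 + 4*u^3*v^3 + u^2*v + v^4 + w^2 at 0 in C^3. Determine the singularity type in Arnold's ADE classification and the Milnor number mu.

Type D5, Milnor number mu = 5.

The Hessian of f at 0 is [[0, 0, 0], [0, 0, 0], [0, 0, 2]] with rank 1, so corank 2. A Groebner basis of the Jacobian ideal J(f) in C{u,v,w} is {u^3, u^2/4 + v^3, u*v, w}; counting standard monomials gives mu = 5. Corank 2; j^3 = u^2*v has shape L^2 M (L != M), so D-series; mu = 5 gives D_5.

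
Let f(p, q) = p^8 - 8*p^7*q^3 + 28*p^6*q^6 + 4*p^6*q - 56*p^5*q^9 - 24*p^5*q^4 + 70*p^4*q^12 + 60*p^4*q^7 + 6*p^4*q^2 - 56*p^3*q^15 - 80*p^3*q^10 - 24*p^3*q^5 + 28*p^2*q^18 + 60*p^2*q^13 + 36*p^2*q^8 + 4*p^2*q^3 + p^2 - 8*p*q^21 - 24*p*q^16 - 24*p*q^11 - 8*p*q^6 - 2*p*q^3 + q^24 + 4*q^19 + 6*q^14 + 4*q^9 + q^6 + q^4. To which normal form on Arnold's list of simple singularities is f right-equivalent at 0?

A_{3}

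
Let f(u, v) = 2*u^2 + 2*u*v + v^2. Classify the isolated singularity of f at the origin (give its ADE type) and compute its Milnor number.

Type A_1, Milnor number mu = 1.

The Hessian of f at 0 is [[4, 2], [2, 2]] with rank 2, so corank 0. A Groebner basis of the Jacobian ideal J(f) in C{u,v} is {u, v}; counting standard monomials gives mu = 1. Corank 0: nondegenerate Morse point, so A_1.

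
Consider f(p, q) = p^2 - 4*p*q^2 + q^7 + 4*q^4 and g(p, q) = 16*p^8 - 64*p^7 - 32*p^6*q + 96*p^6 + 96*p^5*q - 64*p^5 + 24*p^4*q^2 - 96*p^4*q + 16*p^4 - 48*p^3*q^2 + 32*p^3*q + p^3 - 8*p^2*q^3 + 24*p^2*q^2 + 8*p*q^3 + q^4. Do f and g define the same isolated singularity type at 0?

The Hessian of f at 0 has rank 1. Corank 1: A-series; mu = 6 gives A_6. The Hessian of g at 0 has rank 0. Corank 2; j^3 = p^3 is a perfect cube, so E-series; the 4-jet and mu = 6 give E_6. f is A_6 but g is E_6, hence not right-equivalent.

No.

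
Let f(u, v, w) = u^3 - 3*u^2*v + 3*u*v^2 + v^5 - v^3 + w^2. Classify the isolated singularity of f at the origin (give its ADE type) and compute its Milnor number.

Type E_8, Milnor number mu = 8.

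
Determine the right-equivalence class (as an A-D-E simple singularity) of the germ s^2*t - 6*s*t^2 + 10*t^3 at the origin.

D_4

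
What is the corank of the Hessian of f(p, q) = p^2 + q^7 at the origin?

1

The Hessian at 0 is [[2, 0], [0, 0]] of rank 1; hence corank 1.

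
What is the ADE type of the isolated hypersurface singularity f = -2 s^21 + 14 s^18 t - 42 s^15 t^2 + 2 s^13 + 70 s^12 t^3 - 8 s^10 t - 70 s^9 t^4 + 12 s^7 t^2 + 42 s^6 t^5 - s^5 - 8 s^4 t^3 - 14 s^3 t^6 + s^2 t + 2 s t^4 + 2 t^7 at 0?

D_8

The Hessian of f at 0 has rank 0. Corank 2; j^3 = s^2*t has shape L^2 M (L != M), so D-series; mu = 8 gives D_8.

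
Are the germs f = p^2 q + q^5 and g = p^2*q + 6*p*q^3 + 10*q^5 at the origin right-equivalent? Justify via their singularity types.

Yes.

The Hessian of f at 0 is [[0, 0], [0, 0]] with rank 0, so corank 2. A Groebner basis of the Jacobian ideal J(f) in C{p,q} is {p^2/5 + q^4, p^3, p*q}; counting standard monomials gives mu = 6. Corank 2; j^3 = p^2*q has shape L^2 M (L != M), so D-series; mu = 6 gives D_6. The Hessian of g at 0 is [[0, 0], [0, 0]] with rank 0, so corank 2. A Groebner basis of the Jacobian ideal J(g) in C{p,q} is {p^3, p^2*q, 3*p^2/4 + p*q^2, p*q/3 + q^3}; counting standard monomials gives mu = 6. Corank 2; j^3 = p^2*q has shape L^2 M (L != M), so D-series; mu = 6 gives D_6. Both have type D_6, hence right-equivalent.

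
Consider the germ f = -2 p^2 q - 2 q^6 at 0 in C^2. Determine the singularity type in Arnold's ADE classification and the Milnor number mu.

Type D7, Milnor number mu = 7.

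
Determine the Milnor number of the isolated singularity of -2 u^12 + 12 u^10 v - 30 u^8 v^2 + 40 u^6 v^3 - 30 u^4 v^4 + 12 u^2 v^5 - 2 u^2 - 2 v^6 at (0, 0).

The Hessian of f at 0 has rank 1. Corank 1: A-series; mu = 5 gives A_5.

5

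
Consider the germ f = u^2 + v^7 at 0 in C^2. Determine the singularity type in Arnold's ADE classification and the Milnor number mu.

The Hessian of f at 0 has rank 1. Corank 1: A-series; mu = 6 gives A_6.

Type A_{6}, Milnor number mu = 6.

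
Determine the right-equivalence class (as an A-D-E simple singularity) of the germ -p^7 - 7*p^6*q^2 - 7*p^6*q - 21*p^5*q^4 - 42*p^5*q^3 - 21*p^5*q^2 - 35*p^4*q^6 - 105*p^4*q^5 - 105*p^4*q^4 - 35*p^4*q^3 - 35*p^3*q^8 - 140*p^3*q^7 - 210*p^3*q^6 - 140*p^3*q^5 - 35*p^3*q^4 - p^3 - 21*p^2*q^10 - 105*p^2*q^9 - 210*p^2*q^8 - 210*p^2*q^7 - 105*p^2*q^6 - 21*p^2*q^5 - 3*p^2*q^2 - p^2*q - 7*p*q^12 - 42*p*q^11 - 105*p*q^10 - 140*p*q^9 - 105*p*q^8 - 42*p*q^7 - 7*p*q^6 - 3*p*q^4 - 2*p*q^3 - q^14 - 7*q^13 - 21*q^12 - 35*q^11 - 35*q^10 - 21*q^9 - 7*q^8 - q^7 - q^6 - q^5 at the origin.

The Hessian of f at 0 is [[0, 0], [0, 0]] with rank 0, so corank 2. A Groebner basis of the Jacobian ideal J(f) in C{p,q} is {-p^2 - p*q + q^4 - q^3, p^3 + p*q/7 + q^3/7, p^2 + p*q^2 + p*q + q^3}; counting standard monomials gives mu = 8. Corank 2; j^3 = -p^2*(p + q) has shape L^2 M (L != M), so D-series; mu = 8 gives D_8.

D_{8}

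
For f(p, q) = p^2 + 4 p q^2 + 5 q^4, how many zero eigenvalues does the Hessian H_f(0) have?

1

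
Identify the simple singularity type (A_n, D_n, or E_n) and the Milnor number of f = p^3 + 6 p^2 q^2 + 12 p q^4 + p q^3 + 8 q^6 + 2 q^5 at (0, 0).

Type E_7, Milnor number mu = 7.

The Hessian of f at 0 has rank 0. Corank 2; j^3 = p^3 is a perfect cube, so E-series; the 4-jet and mu = 7 give E_7.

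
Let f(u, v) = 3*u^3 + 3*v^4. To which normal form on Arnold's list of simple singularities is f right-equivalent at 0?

E_6

The Hessian of f at 0 has rank 0. Corank 2; j^3 = 3*u^3 is a perfect cube, so E-series; the 4-jet and mu = 6 give E_6.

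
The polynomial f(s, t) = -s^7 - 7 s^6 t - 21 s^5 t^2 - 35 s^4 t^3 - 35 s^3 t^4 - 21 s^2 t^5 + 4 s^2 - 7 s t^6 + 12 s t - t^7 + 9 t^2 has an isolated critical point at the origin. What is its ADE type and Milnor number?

Type A6, Milnor number mu = 6.

The Hessian of f at 0 is [[8, 12], [12, 18]] with rank 1, so corank 1. A Groebner basis of the Jacobian ideal J(f) in C{s,t} is {t^6, s + 3*t/2}; counting standard monomials gives mu = 6. Corank 1: A-series; mu = 6 gives A_6.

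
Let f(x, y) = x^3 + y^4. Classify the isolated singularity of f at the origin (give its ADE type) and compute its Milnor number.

The Hessian of f at 0 has rank 0. Corank 2; j^3 = x^3 is a perfect cube, so E-series; the 4-jet and mu = 6 give E_6.

Type E_6, Milnor number mu = 6.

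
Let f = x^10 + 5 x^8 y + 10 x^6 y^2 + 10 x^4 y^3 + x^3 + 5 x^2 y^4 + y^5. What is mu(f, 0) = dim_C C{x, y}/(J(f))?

The Hessian of f at 0 has rank 0. Corank 2; j^3 = x^3 is a perfect cube, so E-series; the 5-jet and mu = 8 give E_8.

8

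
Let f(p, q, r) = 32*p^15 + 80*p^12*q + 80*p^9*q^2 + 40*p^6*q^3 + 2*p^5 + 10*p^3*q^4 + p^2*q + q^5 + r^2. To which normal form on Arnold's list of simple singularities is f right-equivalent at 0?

The Hessian of f at 0 is [[0, 0, 0], [0, 0, 0], [0, 0, 2]] with rank 1, so corank 2. A Groebner basis of the Jacobian ideal J(f) in C{p,q,r} is {p^2/5 + q^4, p^3, p*q, r}; counting standard monomials gives mu = 6. Corank 2; j^3 = p^2*q has shape L^2 M (L != M), so D-series; mu = 6 gives D_6.

D_6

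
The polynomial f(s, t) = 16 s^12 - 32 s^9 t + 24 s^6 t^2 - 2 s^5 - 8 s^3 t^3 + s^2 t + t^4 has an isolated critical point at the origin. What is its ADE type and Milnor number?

Type D_{5}, Milnor number mu = 5.

The Hessian of f at 0 is [[0, 0], [0, 0]] with rank 0, so corank 2. A Groebner basis of the Jacobian ideal J(f) in C{s,t} is {s^3, s^2/4 + t^3, s*t}; counting standard monomials gives mu = 5. Corank 2; j^3 = s^2*t has shape L^2 M (L != M), so D-series; mu = 5 gives D_5.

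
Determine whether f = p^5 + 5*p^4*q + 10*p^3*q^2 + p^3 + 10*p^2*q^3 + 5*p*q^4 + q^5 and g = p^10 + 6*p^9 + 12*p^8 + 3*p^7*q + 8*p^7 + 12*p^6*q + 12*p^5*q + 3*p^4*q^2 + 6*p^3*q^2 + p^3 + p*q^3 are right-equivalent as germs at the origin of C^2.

No.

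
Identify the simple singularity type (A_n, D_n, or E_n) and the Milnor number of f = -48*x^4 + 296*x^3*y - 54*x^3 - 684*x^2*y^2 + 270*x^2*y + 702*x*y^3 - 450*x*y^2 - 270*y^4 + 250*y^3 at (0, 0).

Type E_7, Milnor number mu = 7.

The Hessian of f at 0 is [[0, 0], [0, 0]] with rank 0, so corank 2. A Groebner basis of the Jacobian ideal J(f) in C{x,y} is {19683*x^2/4 - 32805*x*y/2 + y^4 + 27*y^3/4 + 54675*y^2/4, x^3 + 2565*x^2/4 - 4275*x*y/2 - 15*y^3/4 + 7125*y^2/4, x^2*y + 1053*x^2/4 - 1755*x*y/2 - 29*y^3/12 + 2925*y^2/4, 81*x^2 + x*y^2 - 270*x*y - 14*y^3/9 + 225*y^2}; counting standard monomials gives mu = 7. Corank 2; j^3 = -2*(3*x - 5*y)^3 is a perfect cube, so E-series; the 4-jet and mu = 7 give E_7.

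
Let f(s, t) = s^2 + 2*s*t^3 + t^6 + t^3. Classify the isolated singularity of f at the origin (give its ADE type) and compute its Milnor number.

The Hessian of f at 0 is [[2, 0], [0, 0]] with rank 1, so corank 1. A Groebner basis of the Jacobian ideal J(f) in C{s,t} is {t^2, s}; counting standard monomials gives mu = 2. Corank 1: A-series; mu = 2 gives A_2.

Type A_2, Milnor number mu = 2.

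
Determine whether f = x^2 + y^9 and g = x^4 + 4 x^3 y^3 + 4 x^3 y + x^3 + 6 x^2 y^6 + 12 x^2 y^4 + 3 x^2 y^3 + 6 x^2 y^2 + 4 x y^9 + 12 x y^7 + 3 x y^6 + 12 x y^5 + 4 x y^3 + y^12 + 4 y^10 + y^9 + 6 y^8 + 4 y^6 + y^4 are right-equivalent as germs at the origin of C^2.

No.

The Hessian of f at 0 is [[2, 0], [0, 0]] with rank 1, so corank 1. A Groebner basis of the Jacobian ideal J(f) in C{x,y} is {y^8, x}; counting standard monomials gives mu = 8. Corank 1: A-series; mu = 8 gives A_8. The Hessian of g at 0 is [[0, 0], [0, 0]] with rank 0, so corank 2. A Groebner basis of the Jacobian ideal J(g) in C{x,y} is {y^4, x*y^2 + y^3/3, x^2}; counting standard monomials gives mu = 6. Corank 2; j^3 = x^3 is a perfect cube, so E-series; the 4-jet and mu = 6 give E_6. f is A_8 but g is E_6, hence not right-equivalent.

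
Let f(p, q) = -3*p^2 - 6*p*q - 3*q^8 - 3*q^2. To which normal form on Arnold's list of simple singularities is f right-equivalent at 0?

The Hessian of f at 0 is [[-6, -6], [-6, -6]] with rank 1, so corank 1. A Groebner basis of the Jacobian ideal J(f) in C{p,q} is {q^7, p + q}; counting standard monomials gives mu = 7. Corank 1: A-series; mu = 7 gives A_7.

A7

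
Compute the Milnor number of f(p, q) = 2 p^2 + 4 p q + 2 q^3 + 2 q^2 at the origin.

2

The Hessian of f at 0 has rank 1. Corank 1: A-series; mu = 2 gives A_2.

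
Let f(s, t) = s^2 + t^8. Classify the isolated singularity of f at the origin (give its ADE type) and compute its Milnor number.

The Hessian of f at 0 has rank 1. Corank 1: A-series; mu = 7 gives A_7.

Type A_{7}, Milnor number mu = 7.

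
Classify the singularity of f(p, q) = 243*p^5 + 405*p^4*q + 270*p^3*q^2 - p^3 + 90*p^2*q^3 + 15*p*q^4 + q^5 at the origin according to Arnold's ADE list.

E_8

The Hessian of f at 0 has rank 0. Corank 2; j^3 = -p^3 is a perfect cube, so E-series; the 5-jet and mu = 8 give E_8.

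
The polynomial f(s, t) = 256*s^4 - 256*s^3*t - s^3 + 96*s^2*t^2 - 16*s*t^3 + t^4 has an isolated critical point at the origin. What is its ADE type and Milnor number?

Type E_{6}, Milnor number mu = 6.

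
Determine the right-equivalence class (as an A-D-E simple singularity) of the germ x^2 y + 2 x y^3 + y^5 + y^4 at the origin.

D5

The Hessian of f at 0 is [[0, 0], [0, 0]] with rank 0, so corank 2. A Groebner basis of the Jacobian ideal J(f) in C{x,y} is {x*y^2, x*y + y^3, x^2 - 4*x*y}; counting standard monomials gives mu = 5. Corank 2; j^3 = x^2*y has shape L^2 M (L != M), so D-series; mu = 5 gives D_5.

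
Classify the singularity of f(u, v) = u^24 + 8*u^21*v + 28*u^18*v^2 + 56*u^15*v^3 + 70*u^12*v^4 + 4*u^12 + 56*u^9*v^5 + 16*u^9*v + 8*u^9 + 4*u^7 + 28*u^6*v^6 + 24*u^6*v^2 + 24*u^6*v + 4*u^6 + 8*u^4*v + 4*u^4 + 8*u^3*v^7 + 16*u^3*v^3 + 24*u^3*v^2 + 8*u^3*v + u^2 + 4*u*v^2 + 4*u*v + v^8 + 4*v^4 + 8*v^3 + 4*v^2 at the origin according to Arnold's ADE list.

A_{7}

The Hessian of f at 0 has rank 1. Corank 1: A-series; mu = 7 gives A_7.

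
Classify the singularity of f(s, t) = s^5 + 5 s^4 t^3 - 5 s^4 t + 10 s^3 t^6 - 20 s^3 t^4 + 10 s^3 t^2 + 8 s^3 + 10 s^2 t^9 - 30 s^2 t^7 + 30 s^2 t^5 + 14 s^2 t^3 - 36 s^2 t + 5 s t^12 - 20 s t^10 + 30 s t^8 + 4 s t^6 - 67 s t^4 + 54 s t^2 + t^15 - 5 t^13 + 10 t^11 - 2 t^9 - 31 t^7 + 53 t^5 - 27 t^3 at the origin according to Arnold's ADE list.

The Hessian of f at 0 is [[0, 0], [0, 0]] with rank 0, so corank 2. A Groebner basis of the Jacobian ideal J(f) in C{s,t} is {-11*s^2/2 + s*t^3 + 33*s*t/2 - 99*t^2/8, -4*s^2 + 12*s*t + t^4 - 9*t^2, s^3 - 27*s*t^2/4 + 27*t^3/4, s^2*t - 3*s*t^2 + 9*t^3/4}; counting standard monomials gives mu = 8. Corank 2; j^3 = (2*s - 3*t)^3 is a perfect cube, so E-series; the 5-jet and mu = 8 give E_8.

E_8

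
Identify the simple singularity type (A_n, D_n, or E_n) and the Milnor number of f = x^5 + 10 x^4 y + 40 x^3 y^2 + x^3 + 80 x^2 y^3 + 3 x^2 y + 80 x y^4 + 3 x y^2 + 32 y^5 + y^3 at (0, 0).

Type E8, Milnor number mu = 8.

The Hessian of f at 0 has rank 0. Corank 2; j^3 = (x + y)^3 is a perfect cube, so E-series; the 5-jet and mu = 8 give E_8.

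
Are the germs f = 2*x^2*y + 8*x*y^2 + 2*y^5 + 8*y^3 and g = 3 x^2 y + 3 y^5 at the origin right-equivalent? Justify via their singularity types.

The Hessian of f at 0 has rank 0. Corank 2; j^3 = 2*y*(x + 2*y)^2 has shape L^2 M (L != M), so D-series; mu = 6 gives D_6. The Hessian of g at 0 has rank 0. Corank 2; j^3 = 3*x^2*y has shape L^2 M (L != M), so D-series; mu = 6 gives D_6. Both have type D_6, hence right-equivalent.

Yes.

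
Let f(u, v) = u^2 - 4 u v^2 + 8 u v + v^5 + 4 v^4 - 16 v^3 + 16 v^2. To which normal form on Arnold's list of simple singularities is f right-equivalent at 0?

The Hessian of f at 0 is [[2, 8], [8, 32]] with rank 1, so corank 1. A Groebner basis of the Jacobian ideal J(f) in C{u,v} is {u^2 + 8*u*v + 8*u + 32*v, -u/2 + v^2 - 2*v}; counting standard monomials gives mu = 4. Corank 1: A-series; mu = 4 gives A_4.

A_4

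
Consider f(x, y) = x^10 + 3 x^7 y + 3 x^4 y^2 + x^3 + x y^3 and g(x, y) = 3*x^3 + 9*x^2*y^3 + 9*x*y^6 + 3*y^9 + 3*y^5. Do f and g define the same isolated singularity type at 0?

No.

The Hessian of f at 0 is [[0, 0], [0, 0]] with rank 0, so corank 2. A Groebner basis of the Jacobian ideal J(f) in C{x,y} is {x^3, x*y^2, 3*x^2 + y^3}; counting standard monomials gives mu = 7. Corank 2; j^3 = x^3 is a perfect cube, so E-series; the 4-jet and mu = 7 give E_7. The Hessian of g at 0 is [[0, 0], [0, 0]] with rank 0, so corank 2. A Groebner basis of the Jacobian ideal J(g) in C{x,y} is {x^2/2 + x*y^3, y^4, x^3, x^2*y}; counting standard monomials gives mu = 8. Corank 2; j^3 = 3*x^3 is a perfect cube, so E-series; the 5-jet and mu = 8 give E_8. f is E_7 but g is E_8, hence not right-equivalent.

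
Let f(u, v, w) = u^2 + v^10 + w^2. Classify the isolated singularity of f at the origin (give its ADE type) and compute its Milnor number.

Type A_9, Milnor number mu = 9.

The Hessian of f at 0 has rank 2. Corank 1: A-series; mu = 9 gives A_9.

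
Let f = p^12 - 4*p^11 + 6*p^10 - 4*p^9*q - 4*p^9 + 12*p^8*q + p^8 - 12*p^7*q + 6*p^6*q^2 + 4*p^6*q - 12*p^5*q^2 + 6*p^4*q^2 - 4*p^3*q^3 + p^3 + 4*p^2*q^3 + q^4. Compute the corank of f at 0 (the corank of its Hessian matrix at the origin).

Hessian at 0 has rank 0.

2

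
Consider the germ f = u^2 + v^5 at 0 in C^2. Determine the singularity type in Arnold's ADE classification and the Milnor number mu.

Type A4, Milnor number mu = 4.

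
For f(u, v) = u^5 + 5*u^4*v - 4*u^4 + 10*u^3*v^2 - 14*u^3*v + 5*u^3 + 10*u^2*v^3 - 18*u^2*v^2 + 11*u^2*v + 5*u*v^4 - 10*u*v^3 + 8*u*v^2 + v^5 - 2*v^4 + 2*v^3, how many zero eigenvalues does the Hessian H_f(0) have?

Hessian at 0 has rank 0.

2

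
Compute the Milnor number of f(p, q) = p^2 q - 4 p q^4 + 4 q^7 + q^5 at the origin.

6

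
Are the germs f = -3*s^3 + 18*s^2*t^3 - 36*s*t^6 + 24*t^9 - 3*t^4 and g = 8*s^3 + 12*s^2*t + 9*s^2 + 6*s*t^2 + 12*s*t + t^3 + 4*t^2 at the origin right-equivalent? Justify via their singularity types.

The Hessian of f at 0 is [[0, 0], [0, 0]] with rank 0, so corank 2. A Groebner basis of the Jacobian ideal J(f) in C{s,t} is {t^3, s^2}; counting standard monomials gives mu = 6. Corank 2; j^3 = -3*s^3 is a perfect cube, so E-series; the 4-jet and mu = 6 give E_6. The Hessian of g at 0 is [[18, 12], [12, 8]] with rank 1, so corank 1. A Groebner basis of the Jacobian ideal J(g) in C{s,t} is {t^2, s + 2*t/3}; counting standard monomials gives mu = 2. Corank 1: A-series; mu = 2 gives A_2. f is E_6 but g is A_2, hence not right-equivalent.

No.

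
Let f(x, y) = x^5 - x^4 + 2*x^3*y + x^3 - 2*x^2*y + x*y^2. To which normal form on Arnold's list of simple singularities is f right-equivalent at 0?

The Hessian of f at 0 has rank 0. Corank 2; j^3 = x*(x - y)^2 has shape L^2 M (L != M), so D-series; mu = 5 gives D_5.

D5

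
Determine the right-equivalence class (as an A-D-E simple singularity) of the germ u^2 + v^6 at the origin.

A_{5}

The Hessian of f at 0 has rank 1. Corank 1: A-series; mu = 5 gives A_5.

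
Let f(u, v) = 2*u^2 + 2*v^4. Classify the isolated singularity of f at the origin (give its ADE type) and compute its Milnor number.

The Hessian of f at 0 has rank 1. Corank 1: A-series; mu = 3 gives A_3.

Type A_{3}, Milnor number mu = 3.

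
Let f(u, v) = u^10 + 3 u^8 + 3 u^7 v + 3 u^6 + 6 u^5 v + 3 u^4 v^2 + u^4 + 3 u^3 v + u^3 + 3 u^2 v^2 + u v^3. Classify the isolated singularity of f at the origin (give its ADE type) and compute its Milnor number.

The Hessian of f at 0 is [[0, 0], [0, 0]] with rank 0, so corank 2. A Groebner basis of the Jacobian ideal J(f) in C{u,v} is {3*u^2 + v^4 + v^3, u^3, u^2*v - u^2 - v^3/3, 2*u^2 + u*v^2 + 2*v^3/3}; counting standard monomials gives mu = 7. Corank 2; j^3 = u^3 is a perfect cube, so E-series; the 4-jet and mu = 7 give E_7.

Type E_7, Milnor number mu = 7.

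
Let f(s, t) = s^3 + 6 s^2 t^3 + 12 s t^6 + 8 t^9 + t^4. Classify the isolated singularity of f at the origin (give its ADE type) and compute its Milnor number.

Type E6, Milnor number mu = 6.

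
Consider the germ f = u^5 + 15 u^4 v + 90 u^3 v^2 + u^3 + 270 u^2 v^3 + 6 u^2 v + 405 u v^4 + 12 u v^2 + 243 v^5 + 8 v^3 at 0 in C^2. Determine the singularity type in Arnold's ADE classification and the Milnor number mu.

Type E_{8}, Milnor number mu = 8.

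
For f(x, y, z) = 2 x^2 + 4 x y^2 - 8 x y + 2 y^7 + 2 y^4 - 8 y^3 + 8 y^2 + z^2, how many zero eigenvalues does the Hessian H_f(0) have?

1

Hessian at 0 has rank 2.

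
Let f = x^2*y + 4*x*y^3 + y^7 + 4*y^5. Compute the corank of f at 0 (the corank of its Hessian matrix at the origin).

2

The Hessian at 0 is [[0, 0], [0, 0]] of rank 0; hence corank 2.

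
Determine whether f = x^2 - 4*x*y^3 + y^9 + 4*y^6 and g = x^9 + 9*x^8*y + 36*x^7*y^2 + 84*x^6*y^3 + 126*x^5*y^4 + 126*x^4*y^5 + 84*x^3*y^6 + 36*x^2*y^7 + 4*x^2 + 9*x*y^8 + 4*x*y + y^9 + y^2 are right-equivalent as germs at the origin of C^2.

Yes.

The Hessian of f at 0 is [[2, 0], [0, 0]] with rank 1, so corank 1. A Groebner basis of the Jacobian ideal J(f) in C{x,y} is {x^2*y^2, x^3, -x/2 + y^3}; counting standard monomials gives mu = 8. Corank 1: A-series; mu = 8 gives A_8. The Hessian of g at 0 is [[8, 4], [4, 2]] with rank 1, so corank 1. A Groebner basis of the Jacobian ideal J(g) in C{x,y} is {y^8, x + y/2}; counting standard monomials gives mu = 8. Corank 1: A-series; mu = 8 gives A_8. Both have type A_8, hence right-equivalent.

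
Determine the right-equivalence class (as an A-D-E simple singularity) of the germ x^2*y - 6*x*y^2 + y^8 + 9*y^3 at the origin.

D_{9}

The Hessian of f at 0 is [[0, 0], [0, 0]] with rank 0, so corank 2. A Groebner basis of the Jacobian ideal J(f) in C{x,y} is {x^2/8 + y^7 - 9*y^2/8, x^3 - 27*y^3, x*y - 3*y^2}; counting standard monomials gives mu = 9. Corank 2; j^3 = y*(x - 3*y)^2 has shape L^2 M (L != M), so D-series; mu = 9 gives D_9.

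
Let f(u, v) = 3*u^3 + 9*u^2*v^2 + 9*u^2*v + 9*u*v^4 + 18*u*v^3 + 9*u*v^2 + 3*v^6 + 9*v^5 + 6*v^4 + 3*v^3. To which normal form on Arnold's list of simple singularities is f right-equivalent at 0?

E6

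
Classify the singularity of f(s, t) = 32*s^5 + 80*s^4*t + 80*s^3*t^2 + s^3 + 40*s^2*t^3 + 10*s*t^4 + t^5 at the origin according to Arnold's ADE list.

E_{8}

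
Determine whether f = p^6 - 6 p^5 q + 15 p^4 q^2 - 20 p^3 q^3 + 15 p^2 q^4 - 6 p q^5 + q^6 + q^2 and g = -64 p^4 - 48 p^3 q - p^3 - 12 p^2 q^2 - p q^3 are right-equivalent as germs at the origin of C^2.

No.

The Hessian of f at 0 is [[0, 0], [0, 2]] with rank 1, so corank 1. A Groebner basis of the Jacobian ideal J(f) in C{p,q} is {p^5, q}; counting standard monomials gives mu = 5. Corank 1: A-series; mu = 5 gives A_5. The Hessian of g at 0 is [[0, 0], [0, 0]] with rank 0, so corank 2. A Groebner basis of the Jacobian ideal J(g) in C{p,q} is {3*p^2/16 + q^4 + q^3/16, p^3, p^2*q - p^2/16 - q^3/48, p^2/2 + p*q^2 + q^3/6}; counting standard monomials gives mu = 7. Corank 2; j^3 = -p^3 is a perfect cube, so E-series; the 4-jet and mu = 7 give E_7. f is A_5 but g is E_7, hence not right-equivalent.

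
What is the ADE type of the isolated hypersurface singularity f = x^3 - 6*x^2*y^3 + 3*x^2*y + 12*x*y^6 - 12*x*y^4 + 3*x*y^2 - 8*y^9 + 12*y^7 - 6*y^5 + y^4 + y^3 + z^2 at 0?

The Hessian of f at 0 is [[0, 0, 0], [0, 0, 0], [0, 0, 2]] with rank 1, so corank 2. A Groebner basis of the Jacobian ideal J(f) in C{x,y,z} is {y^3, x^2 + 2*x*y + y^2, z}; counting standard monomials gives mu = 6. Corank 2; j^3 = (x + y)^3 is a perfect cube, so E-series; the 4-jet and mu = 6 give E_6.

E6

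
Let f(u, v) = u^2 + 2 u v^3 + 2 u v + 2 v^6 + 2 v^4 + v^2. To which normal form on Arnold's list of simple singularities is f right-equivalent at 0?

A5

The Hessian of f at 0 is [[2, 2], [2, 2]] with rank 1, so corank 1. A Groebner basis of the Jacobian ideal J(f) in C{u,v} is {u*v^2 - u - v, u + v^3 + v, u^2 + 2*u*v + v^2}; counting standard monomials gives mu = 5. Corank 1: A-series; mu = 5 gives A_5.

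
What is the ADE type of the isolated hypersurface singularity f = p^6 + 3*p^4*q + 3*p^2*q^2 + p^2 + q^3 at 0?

The Hessian of f at 0 is [[2, 0], [0, 0]] with rank 1, so corank 1. A Groebner basis of the Jacobian ideal J(f) in C{p,q} is {q^2, p}; counting standard monomials gives mu = 2. Corank 1: A-series; mu = 2 gives A_2.

A_2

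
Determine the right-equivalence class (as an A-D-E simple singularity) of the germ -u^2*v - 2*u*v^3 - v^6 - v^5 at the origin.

The Hessian of f at 0 has rank 0. Corank 2; j^3 = -u^2*v has shape L^2 M (L != M), so D-series; mu = 7 gives D_7.

D_7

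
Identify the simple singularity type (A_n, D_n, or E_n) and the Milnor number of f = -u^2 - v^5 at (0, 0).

The Hessian of f at 0 has rank 1. Corank 1: A-series; mu = 4 gives A_4.

Type A_4, Milnor number mu = 4.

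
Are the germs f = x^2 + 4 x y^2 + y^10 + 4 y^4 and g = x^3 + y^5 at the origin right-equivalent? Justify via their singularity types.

No.

The Hessian of f at 0 has rank 1. Corank 1: A-series; mu = 9 gives A_9. The Hessian of g at 0 has rank 0. Corank 2; j^3 = x^3 is a perfect cube, so E-series; the 5-jet and mu = 8 give E_8. f is A_9 but g is E_8, hence not right-equivalent.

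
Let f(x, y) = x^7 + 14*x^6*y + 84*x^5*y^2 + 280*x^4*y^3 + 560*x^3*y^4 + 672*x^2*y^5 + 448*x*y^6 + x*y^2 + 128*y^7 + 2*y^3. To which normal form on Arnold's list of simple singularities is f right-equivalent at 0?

The Hessian of f at 0 has rank 0. Corank 2; j^3 = y^2*(x + 2*y) has shape L^2 M (L != M), so D-series; mu = 8 gives D_8.

D_{8}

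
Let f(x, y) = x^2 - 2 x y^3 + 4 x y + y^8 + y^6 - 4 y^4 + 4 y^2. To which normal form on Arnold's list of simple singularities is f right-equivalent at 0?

A7

The Hessian of f at 0 has rank 1. Corank 1: A-series; mu = 7 gives A_7.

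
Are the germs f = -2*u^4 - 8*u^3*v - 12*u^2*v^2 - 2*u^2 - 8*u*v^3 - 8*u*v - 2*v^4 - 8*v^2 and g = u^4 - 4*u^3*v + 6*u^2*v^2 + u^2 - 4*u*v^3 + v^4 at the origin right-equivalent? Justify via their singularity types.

Yes.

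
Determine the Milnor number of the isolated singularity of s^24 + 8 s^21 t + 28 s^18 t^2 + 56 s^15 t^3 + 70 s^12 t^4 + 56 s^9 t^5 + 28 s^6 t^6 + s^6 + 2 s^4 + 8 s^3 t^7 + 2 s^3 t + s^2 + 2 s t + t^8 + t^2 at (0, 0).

7

The Hessian of f at 0 has rank 1. Corank 1: A-series; mu = 7 gives A_7.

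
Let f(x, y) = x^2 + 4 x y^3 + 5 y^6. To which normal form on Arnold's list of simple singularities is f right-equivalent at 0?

The Hessian of f at 0 is [[2, 0], [0, 0]] with rank 1, so corank 1. A Groebner basis of the Jacobian ideal J(f) in C{x,y} is {x*y^2, x/2 + y^3, x^2}; counting standard monomials gives mu = 5. Corank 1: A-series; mu = 5 gives A_5.

A5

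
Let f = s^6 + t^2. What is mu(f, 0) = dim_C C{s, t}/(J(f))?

The Hessian of f at 0 has rank 1. Corank 1: A-series; mu = 5 gives A_5.

5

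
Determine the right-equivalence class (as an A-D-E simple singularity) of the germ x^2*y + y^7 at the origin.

The Hessian of f at 0 is [[0, 0], [0, 0]] with rank 0, so corank 2. A Groebner basis of the Jacobian ideal J(f) in C{x,y} is {x^2/7 + y^6, x^3, x*y}; counting standard monomials gives mu = 8. Corank 2; j^3 = x^2*y has shape L^2 M (L != M), so D-series; mu = 8 gives D_8.

D8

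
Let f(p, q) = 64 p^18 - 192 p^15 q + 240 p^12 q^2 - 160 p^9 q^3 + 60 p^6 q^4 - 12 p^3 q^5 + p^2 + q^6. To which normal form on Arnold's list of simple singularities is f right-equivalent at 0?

The Hessian of f at 0 is [[2, 0], [0, 0]] with rank 1, so corank 1. A Groebner basis of the Jacobian ideal J(f) in C{p,q} is {q^5, p}; counting standard monomials gives mu = 5. Corank 1: A-series; mu = 5 gives A_5.

A5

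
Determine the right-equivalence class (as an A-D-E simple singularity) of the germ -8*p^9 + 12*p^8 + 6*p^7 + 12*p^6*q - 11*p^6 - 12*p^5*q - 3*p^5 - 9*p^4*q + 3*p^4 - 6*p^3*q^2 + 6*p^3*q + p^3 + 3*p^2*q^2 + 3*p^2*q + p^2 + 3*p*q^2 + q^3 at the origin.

The Hessian of f at 0 is [[2, 0], [0, 0]] with rank 1, so corank 1. A Groebner basis of the Jacobian ideal J(f) in C{p,q} is {q^2, p}; counting standard monomials gives mu = 2. Corank 1: A-series; mu = 2 gives A_2.

A_2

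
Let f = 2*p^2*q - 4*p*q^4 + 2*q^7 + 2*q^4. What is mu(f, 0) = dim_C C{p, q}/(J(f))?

The Hessian of f at 0 is [[0, 0], [0, 0]] with rank 0, so corank 2. A Groebner basis of the Jacobian ideal J(f) in C{p,q} is {p^3, p^2/4 + q^3, p*q}; counting standard monomials gives mu = 5. Corank 2; j^3 = 2*p^2*q has shape L^2 M (L != M), so D-series; mu = 5 gives D_5.

5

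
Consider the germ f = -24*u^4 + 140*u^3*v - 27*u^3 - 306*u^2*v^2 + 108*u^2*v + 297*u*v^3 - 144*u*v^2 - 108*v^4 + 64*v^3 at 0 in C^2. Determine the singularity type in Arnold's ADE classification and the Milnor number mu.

Type E_{7}, Milnor number mu = 7.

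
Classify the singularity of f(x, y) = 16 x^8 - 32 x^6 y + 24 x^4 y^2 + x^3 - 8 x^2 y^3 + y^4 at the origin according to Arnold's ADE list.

E_6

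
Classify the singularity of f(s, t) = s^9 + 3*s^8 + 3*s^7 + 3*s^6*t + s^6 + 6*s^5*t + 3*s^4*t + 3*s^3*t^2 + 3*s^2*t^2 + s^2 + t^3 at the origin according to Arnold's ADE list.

A_2

The Hessian of f at 0 is [[2, 0], [0, 0]] with rank 1, so corank 1. A Groebner basis of the Jacobian ideal J(f) in C{s,t} is {t^2, s}; counting standard monomials gives mu = 2. Corank 1: A-series; mu = 2 gives A_2.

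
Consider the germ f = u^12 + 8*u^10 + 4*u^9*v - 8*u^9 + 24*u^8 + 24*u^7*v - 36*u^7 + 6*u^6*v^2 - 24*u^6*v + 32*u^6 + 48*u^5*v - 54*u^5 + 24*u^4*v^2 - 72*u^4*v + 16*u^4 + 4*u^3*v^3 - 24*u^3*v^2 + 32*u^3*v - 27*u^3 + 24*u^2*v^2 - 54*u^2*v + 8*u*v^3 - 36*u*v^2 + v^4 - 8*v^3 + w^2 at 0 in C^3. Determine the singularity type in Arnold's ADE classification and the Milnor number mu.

Type E_6, Milnor number mu = 6.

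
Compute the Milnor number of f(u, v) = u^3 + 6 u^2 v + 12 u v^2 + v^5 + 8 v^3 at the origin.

8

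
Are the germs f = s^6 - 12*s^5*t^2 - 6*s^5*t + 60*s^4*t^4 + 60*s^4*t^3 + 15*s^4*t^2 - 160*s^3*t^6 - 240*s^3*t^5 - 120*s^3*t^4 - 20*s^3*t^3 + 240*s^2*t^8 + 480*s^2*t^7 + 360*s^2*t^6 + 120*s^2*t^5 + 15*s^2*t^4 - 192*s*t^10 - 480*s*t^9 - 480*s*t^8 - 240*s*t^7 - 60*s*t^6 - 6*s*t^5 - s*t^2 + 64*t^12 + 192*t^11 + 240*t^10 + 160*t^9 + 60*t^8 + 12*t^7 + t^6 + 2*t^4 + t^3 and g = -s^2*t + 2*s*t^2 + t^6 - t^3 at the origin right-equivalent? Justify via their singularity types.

Yes.

The Hessian of f at 0 has rank 0. Corank 2; j^3 = -t^2*(s - t) has shape L^2 M (L != M), so D-series; mu = 7 gives D_7. The Hessian of g at 0 has rank 0. Corank 2; j^3 = -t*(s - t)^2 has shape L^2 M (L != M), so D-series; mu = 7 gives D_7. Both have type D_7, hence right-equivalent.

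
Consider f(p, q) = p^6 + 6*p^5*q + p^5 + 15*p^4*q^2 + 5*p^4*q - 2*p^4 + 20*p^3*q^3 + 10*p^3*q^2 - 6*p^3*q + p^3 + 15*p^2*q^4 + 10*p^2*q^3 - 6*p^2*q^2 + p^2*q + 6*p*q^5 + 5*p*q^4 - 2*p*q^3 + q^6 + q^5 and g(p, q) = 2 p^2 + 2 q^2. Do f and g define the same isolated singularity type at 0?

No.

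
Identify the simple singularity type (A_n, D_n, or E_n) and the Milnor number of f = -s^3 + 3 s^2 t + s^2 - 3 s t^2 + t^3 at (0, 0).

Type A_2, Milnor number mu = 2.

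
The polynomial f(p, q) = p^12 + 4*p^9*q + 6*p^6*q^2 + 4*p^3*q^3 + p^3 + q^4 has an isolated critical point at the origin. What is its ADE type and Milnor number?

The Hessian of f at 0 is [[0, 0], [0, 0]] with rank 0, so corank 2. A Groebner basis of the Jacobian ideal J(f) in C{p,q} is {q^3, p^2}; counting standard monomials gives mu = 6. Corank 2; j^3 = p^3 is a perfect cube, so E-series; the 4-jet and mu = 6 give E_6.

Type E_6, Milnor number mu = 6.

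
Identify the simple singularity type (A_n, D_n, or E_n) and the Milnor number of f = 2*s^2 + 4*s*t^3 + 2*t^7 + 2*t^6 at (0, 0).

Type A_{6}, Milnor number mu = 6.

The Hessian of f at 0 is [[4, 0], [0, 0]] with rank 1, so corank 1. A Groebner basis of the Jacobian ideal J(f) in C{s,t} is {s + t^3, s^2}; counting standard monomials gives mu = 6. Corank 1: A-series; mu = 6 gives A_6.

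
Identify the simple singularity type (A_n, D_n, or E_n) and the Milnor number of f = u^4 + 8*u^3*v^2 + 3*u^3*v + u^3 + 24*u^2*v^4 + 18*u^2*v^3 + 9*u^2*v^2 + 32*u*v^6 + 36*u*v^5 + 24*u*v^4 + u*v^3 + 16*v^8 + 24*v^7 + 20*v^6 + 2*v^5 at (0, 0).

Type E_{7}, Milnor number mu = 7.

The Hessian of f at 0 has rank 0. Corank 2; j^3 = u^3 is a perfect cube, so E-series; the 4-jet and mu = 7 give E_7.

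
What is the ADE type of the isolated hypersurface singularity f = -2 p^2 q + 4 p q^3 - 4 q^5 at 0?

The Hessian of f at 0 is [[0, 0], [0, 0]] with rank 0, so corank 2. A Groebner basis of the Jacobian ideal J(f) in C{p,q} is {p^3, p^2*q, p^2/4 + p*q^2, -p*q + q^3}; counting standard monomials gives mu = 6. Corank 2; j^3 = -2*p^2*q has shape L^2 M (L != M), so D-series; mu = 6 gives D_6.

D_6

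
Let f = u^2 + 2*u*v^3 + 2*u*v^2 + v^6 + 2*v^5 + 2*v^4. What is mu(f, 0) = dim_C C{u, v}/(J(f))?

3

The Hessian of f at 0 has rank 1. Corank 1: A-series; mu = 3 gives A_3.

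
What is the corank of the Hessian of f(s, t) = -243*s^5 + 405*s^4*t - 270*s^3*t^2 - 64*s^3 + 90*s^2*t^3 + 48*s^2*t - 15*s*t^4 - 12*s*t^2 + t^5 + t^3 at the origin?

The Hessian at 0 is [[0, 0], [0, 0]] of rank 0; hence corank 2.

2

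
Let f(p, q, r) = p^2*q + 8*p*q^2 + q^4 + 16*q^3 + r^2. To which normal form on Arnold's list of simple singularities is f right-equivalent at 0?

D_5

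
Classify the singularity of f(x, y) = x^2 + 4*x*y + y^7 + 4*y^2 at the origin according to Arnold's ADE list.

A_6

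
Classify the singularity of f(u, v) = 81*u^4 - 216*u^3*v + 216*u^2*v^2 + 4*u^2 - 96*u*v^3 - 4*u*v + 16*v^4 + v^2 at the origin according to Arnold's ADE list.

A_{3}

The Hessian of f at 0 is [[8, -4], [-4, 2]] with rank 1, so corank 1. A Groebner basis of the Jacobian ideal J(f) in C{u,v} is {v^3, u - v/2}; counting standard monomials gives mu = 3. Corank 1: A-series; mu = 3 gives A_3.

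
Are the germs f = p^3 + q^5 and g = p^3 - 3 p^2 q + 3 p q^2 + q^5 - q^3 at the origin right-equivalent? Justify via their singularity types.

The Hessian of f at 0 has rank 0. Corank 2; j^3 = p^3 is a perfect cube, so E-series; the 5-jet and mu = 8 give E_8. The Hessian of g at 0 has rank 0. Corank 2; j^3 = (p - q)^3 is a perfect cube, so E-series; the 5-jet and mu = 8 give E_8. Both have type E_8, hence right-equivalent.

Yes.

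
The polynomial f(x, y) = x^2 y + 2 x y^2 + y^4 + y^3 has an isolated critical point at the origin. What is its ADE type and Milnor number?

Type D5, Milnor number mu = 5.

The Hessian of f at 0 is [[0, 0], [0, 0]] with rank 0, so corank 2. A Groebner basis of the Jacobian ideal J(f) in C{x,y} is {x^3 - x^2/4 + y^2/4, x^2/4 + y^3 - y^2/4, x*y + y^2}; counting standard monomials gives mu = 5. Corank 2; j^3 = y*(x + y)^2 has shape L^2 M (L != M), so D-series; mu = 5 gives D_5.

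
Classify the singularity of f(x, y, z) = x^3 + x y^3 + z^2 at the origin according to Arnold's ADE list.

E7

The Hessian of f at 0 has rank 1. Corank 2; j^3 = x^3 is a perfect cube, so E-series; the 4-jet and mu = 7 give E_7.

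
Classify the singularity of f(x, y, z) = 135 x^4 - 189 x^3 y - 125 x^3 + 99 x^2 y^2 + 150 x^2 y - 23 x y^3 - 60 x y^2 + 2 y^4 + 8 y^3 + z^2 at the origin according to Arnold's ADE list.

E_7

The Hessian of f at 0 has rank 1. Corank 2; j^3 = -(5*x - 2*y)^3 is a perfect cube, so E-series; the 4-jet and mu = 7 give E_7.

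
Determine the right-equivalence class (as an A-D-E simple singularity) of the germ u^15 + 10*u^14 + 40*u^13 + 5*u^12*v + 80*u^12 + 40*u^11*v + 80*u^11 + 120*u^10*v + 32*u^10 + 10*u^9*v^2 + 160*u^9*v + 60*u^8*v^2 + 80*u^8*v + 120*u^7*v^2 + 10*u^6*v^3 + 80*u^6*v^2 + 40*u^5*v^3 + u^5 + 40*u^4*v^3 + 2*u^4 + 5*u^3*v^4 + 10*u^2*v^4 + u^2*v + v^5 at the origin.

The Hessian of f at 0 is [[0, 0], [0, 0]] with rank 0, so corank 2. A Groebner basis of the Jacobian ideal J(f) in C{u,v} is {u^2/5 + v^4, u^3, u*v}; counting standard monomials gives mu = 6. Corank 2; j^3 = u^2*v has shape L^2 M (L != M), so D-series; mu = 6 gives D_6.

D_6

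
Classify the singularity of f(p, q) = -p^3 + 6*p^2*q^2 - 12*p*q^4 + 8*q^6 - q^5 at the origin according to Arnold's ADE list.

E_8

The Hessian of f at 0 is [[0, 0], [0, 0]] with rank 0, so corank 2. A Groebner basis of the Jacobian ideal J(f) in C{p,q} is {q^4, p^3, -p^2/4 + p*q^2}; counting standard monomials gives mu = 8. Corank 2; j^3 = -p^3 is a perfect cube, so E-series; the 5-jet and mu = 8 give E_8.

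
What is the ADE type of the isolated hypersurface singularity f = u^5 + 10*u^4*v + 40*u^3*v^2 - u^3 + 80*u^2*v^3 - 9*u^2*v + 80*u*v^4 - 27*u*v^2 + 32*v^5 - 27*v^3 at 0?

E_{8}

The Hessian of f at 0 has rank 0. Corank 2; j^3 = -(u + 3*v)^3 is a perfect cube, so E-series; the 5-jet and mu = 8 give E_8.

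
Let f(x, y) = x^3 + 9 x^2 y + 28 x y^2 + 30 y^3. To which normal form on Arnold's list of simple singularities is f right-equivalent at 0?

D_{4}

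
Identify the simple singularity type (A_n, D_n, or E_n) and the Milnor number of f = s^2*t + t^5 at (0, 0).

Type D_6, Milnor number mu = 6.

The Hessian of f at 0 is [[0, 0], [0, 0]] with rank 0, so corank 2. A Groebner basis of the Jacobian ideal J(f) in C{s,t} is {s^2/5 + t^4, s^3, s*t}; counting standard monomials gives mu = 6. Corank 2; j^3 = s^2*t has shape L^2 M (L != M), so D-series; mu = 6 gives D_6.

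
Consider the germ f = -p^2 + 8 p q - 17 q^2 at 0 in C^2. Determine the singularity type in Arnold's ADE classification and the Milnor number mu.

The Hessian of f at 0 is [[-2, 8], [8, -34]] with rank 2, so corank 0. A Groebner basis of the Jacobian ideal J(f) in C{p,q} is {p, q}; counting standard monomials gives mu = 1. Corank 0: nondegenerate Morse point, so A_1.

Type A_1, Milnor number mu = 1.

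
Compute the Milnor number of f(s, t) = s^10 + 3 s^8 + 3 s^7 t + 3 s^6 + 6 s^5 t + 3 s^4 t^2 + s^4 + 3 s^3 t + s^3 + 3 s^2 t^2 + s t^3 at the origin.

7

The Hessian of f at 0 is [[0, 0], [0, 0]] with rank 0, so corank 2. A Groebner basis of the Jacobian ideal J(f) in C{s,t} is {3*s^2 + t^4 + t^3, s^3, s^2*t - s^2 - t^3/3, 2*s^2 + s*t^2 + 2*t^3/3}; counting standard monomials gives mu = 7. Corank 2; j^3 = s^3 is a perfect cube, so E-series; the 4-jet and mu = 7 give E_7.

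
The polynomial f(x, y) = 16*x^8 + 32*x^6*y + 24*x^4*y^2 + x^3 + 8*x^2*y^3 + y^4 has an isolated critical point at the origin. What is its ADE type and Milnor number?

Type E6, Milnor number mu = 6.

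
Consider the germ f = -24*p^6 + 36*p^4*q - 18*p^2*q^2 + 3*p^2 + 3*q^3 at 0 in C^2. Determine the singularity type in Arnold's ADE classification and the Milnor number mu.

Type A_{2}, Milnor number mu = 2.

The Hessian of f at 0 has rank 1. Corank 1: A-series; mu = 2 gives A_2.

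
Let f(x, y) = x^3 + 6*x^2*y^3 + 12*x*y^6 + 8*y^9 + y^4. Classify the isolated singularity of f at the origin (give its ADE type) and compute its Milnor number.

The Hessian of f at 0 has rank 0. Corank 2; j^3 = x^3 is a perfect cube, so E-series; the 4-jet and mu = 6 give E_6.

Type E_6, Milnor number mu = 6.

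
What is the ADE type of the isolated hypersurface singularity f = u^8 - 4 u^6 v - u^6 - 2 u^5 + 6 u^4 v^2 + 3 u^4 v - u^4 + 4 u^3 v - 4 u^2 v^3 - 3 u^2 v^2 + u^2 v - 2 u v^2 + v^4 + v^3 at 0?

The Hessian of f at 0 is [[0, 0], [0, 0]] with rank 0, so corank 2. A Groebner basis of the Jacobian ideal J(f) in C{u,v} is {u*v^2 + u*v - v^2, u*v + v^3 - v^2, u^2 - 6*u*v + 5*v^2}; counting standard monomials gives mu = 5. Corank 2; j^3 = v*(u - v)^2 has shape L^2 M (L != M), so D-series; mu = 5 gives D_5.

D_5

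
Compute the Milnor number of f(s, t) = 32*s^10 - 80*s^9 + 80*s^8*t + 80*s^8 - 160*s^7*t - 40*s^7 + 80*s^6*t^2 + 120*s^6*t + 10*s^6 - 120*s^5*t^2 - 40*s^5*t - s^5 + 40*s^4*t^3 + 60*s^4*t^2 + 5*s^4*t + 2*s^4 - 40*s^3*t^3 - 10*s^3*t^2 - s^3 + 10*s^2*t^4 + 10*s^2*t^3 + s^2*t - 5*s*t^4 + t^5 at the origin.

6

The Hessian of f at 0 has rank 0. Corank 2; j^3 = -s^2*(s - t) has shape L^2 M (L != M), so D-series; mu = 6 gives D_6.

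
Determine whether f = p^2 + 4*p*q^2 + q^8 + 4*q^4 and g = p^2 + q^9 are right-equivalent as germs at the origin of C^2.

No.

The Hessian of f at 0 is [[2, 0], [0, 0]] with rank 1, so corank 1. A Groebner basis of the Jacobian ideal J(f) in C{p,q} is {p^4, p^3*q, p/2 + q^2}; counting standard monomials gives mu = 7. Corank 1: A-series; mu = 7 gives A_7. The Hessian of g at 0 is [[2, 0], [0, 0]] with rank 1, so corank 1. A Groebner basis of the Jacobian ideal J(g) in C{p,q} is {q^8, p}; counting standard monomials gives mu = 8. Corank 1: A-series; mu = 8 gives A_8. f is A_7 but g is A_8, hence not right-equivalent.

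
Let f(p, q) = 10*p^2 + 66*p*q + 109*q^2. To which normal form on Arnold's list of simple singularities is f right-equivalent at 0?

The Hessian of f at 0 is [[20, 66], [66, 218]] with rank 2, so corank 0. A Groebner basis of the Jacobian ideal J(f) in C{p,q} is {p, q}; counting standard monomials gives mu = 1. Corank 0: nondegenerate Morse point, so A_1.

A_1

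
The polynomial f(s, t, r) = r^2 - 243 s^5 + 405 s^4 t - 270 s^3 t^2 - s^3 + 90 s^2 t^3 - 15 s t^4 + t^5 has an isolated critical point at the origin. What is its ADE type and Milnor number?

Type E_{8}, Milnor number mu = 8.

The Hessian of f at 0 has rank 1. Corank 2; j^3 = -s^3 is a perfect cube, so E-series; the 5-jet and mu = 8 give E_8.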